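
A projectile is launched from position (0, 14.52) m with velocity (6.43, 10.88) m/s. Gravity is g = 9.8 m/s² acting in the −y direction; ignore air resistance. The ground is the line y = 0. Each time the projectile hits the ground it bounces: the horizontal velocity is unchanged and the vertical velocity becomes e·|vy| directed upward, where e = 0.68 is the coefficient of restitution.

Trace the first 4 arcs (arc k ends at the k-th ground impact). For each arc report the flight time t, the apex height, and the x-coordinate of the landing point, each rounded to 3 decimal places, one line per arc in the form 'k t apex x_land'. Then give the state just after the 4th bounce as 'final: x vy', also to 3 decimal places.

Arc 1: start y=14.520, vy=10.880 → t=3.159, apex=20.560, x_land=20.310, impact vy=-20.074
  bounce: vy ← 0.68·20.074 = 13.650
Arc 2: start y=0.000, vy=13.650 → t=2.786, apex=9.507, x_land=38.222, impact vy=-13.650
  bounce: vy ← 0.68·13.650 = 9.282
Arc 3: start y=0.000, vy=9.282 → t=1.894, apex=4.396, x_land=50.403, impact vy=-9.282
  bounce: vy ← 0.68·9.282 = 6.312
Arc 4: start y=0.000, vy=6.312 → t=1.288, apex=2.033, x_land=58.686, impact vy=-6.312
  bounce: vy ← 0.68·6.312 = 4.292

1 3.159 20.560 20.310
2 2.786 9.507 38.222
3 1.894 4.396 50.403
4 1.288 2.033 58.686
final: 58.686 4.292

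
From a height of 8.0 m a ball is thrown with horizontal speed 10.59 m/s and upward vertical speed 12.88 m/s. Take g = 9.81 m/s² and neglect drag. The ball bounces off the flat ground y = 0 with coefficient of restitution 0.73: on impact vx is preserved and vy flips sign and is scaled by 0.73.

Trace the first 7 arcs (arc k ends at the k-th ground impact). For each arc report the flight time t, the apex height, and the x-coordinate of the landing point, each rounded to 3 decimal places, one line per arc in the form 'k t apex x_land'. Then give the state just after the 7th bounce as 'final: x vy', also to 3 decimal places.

Arc 1: start y=8.000, vy=12.880 → t=3.145, apex=16.455, x_land=33.301, impact vy=-17.968
  bounce: vy ← 0.73·17.968 = 13.117
Arc 2: start y=0.000, vy=13.117 → t=2.674, apex=8.769, x_land=61.620, impact vy=-13.117
  bounce: vy ← 0.73·13.117 = 9.575
Arc 3: start y=0.000, vy=9.575 → t=1.952, apex=4.673, x_land=82.293, impact vy=-9.575
  bounce: vy ← 0.73·9.575 = 6.990
Arc 4: start y=0.000, vy=6.990 → t=1.425, apex=2.490, x_land=97.385, impact vy=-6.990
  bounce: vy ← 0.73·6.990 = 5.103
Arc 5: start y=0.000, vy=5.103 → t=1.040, apex=1.327, x_land=108.401, impact vy=-5.103
  bounce: vy ← 0.73·5.103 = 3.725
Arc 6: start y=0.000, vy=3.725 → t=0.759, apex=0.707, x_land=116.444, impact vy=-3.725
  bounce: vy ← 0.73·3.725 = 2.719
Arc 7: start y=0.000, vy=2.719 → t=0.554, apex=0.377, x_land=122.314, impact vy=-2.719
  bounce: vy ← 0.73·2.719 = 1.985

1 3.145 16.455 33.301
2 2.674 8.769 61.620
3 1.952 4.673 82.293
4 1.425 2.490 97.385
5 1.040 1.327 108.401
6 0.759 0.707 116.444
7 0.554 0.377 122.314
final: 122.314 1.985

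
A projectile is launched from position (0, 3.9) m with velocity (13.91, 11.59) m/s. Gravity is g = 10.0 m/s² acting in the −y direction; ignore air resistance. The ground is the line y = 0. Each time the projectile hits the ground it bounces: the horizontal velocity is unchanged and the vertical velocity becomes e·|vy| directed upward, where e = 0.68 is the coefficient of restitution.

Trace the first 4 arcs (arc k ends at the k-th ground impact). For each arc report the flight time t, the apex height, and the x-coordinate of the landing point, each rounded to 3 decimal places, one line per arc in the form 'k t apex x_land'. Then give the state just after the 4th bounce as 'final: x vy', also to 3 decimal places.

1 2.616 10.616 36.391
2 1.982 4.909 63.956
3 1.348 2.270 82.701
4 0.916 1.050 95.447
final: 95.447 3.116

Arc 1: start y=3.900, vy=11.590 → t=2.616, apex=10.616, x_land=36.391, impact vy=-14.571
  bounce: vy ← 0.68·14.571 = 9.909
Arc 2: start y=0.000, vy=9.909 → t=1.982, apex=4.909, x_land=63.956, impact vy=-9.909
  bounce: vy ← 0.68·9.909 = 6.738
Arc 3: start y=0.000, vy=6.738 → t=1.348, apex=2.270, x_land=82.701, impact vy=-6.738
  bounce: vy ← 0.68·6.738 = 4.582
Arc 4: start y=0.000, vy=4.582 → t=0.916, apex=1.050, x_land=95.447, impact vy=-4.582
  bounce: vy ← 0.68·4.582 = 3.116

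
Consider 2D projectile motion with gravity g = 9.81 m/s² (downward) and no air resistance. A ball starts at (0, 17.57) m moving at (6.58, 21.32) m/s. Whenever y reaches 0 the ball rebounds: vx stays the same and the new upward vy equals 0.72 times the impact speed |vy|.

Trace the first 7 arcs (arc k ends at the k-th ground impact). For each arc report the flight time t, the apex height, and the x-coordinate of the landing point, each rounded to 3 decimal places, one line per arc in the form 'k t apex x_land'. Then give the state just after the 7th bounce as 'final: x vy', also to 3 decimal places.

Arc 1: start y=17.570, vy=21.320 → t=5.055, apex=40.737, x_land=33.263, impact vy=-28.271
  bounce: vy ← 0.72·28.271 = 20.355
Arc 2: start y=0.000, vy=20.355 → t=4.150, apex=21.118, x_land=60.570, impact vy=-20.355
  bounce: vy ← 0.72·20.355 = 14.656
Arc 3: start y=0.000, vy=14.656 → t=2.988, apex=10.948, x_land=80.230, impact vy=-14.656
  bounce: vy ← 0.72·14.656 = 10.552
Arc 4: start y=0.000, vy=10.552 → t=2.151, apex=5.675, x_land=94.386, impact vy=-10.552
  bounce: vy ← 0.72·10.552 = 7.598
Arc 5: start y=0.000, vy=7.598 → t=1.549, apex=2.942, x_land=104.578, impact vy=-7.598
  bounce: vy ← 0.72·7.598 = 5.470
Arc 6: start y=0.000, vy=5.470 → t=1.115, apex=1.525, x_land=111.916, impact vy=-5.470
  bounce: vy ← 0.72·5.470 = 3.939
Arc 7: start y=0.000, vy=3.939 → t=0.803, apex=0.791, x_land=117.200, impact vy=-3.939
  bounce: vy ← 0.72·3.939 = 2.836

1 5.055 40.737 33.263
2 4.150 21.118 60.570
3 2.988 10.948 80.230
4 2.151 5.675 94.386
5 1.549 2.942 104.578
6 1.115 1.525 111.916
7 0.803 0.791 117.200
final: 117.200 2.836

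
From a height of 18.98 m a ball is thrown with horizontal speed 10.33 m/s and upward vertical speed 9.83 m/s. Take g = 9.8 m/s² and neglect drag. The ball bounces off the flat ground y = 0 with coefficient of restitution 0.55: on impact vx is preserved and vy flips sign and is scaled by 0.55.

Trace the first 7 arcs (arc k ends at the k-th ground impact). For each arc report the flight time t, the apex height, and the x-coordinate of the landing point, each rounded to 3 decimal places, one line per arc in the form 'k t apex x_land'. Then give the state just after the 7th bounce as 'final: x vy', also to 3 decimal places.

Arc 1: start y=18.980, vy=9.830 → t=3.212, apex=23.910, x_land=33.180, impact vy=-21.648
  bounce: vy ← 0.55·21.648 = 11.906
Arc 2: start y=0.000, vy=11.906 → t=2.430, apex=7.233, x_land=58.281, impact vy=-11.906
  bounce: vy ← 0.55·11.906 = 6.549
Arc 3: start y=0.000, vy=6.549 → t=1.336, apex=2.188, x_land=72.086, impact vy=-6.549
  bounce: vy ← 0.55·6.549 = 3.602
Arc 4: start y=0.000, vy=3.602 → t=0.735, apex=0.662, x_land=79.679, impact vy=-3.602
  bounce: vy ← 0.55·3.602 = 1.981
Arc 5: start y=0.000, vy=1.981 → t=0.404, apex=0.200, x_land=83.856, impact vy=-1.981
  bounce: vy ← 0.55·1.981 = 1.090
Arc 6: start y=0.000, vy=1.090 → t=0.222, apex=0.061, x_land=86.152, impact vy=-1.090
  bounce: vy ← 0.55·1.090 = 0.599
Arc 7: start y=0.000, vy=0.599 → t=0.122, apex=0.018, x_land=87.416, impact vy=-0.599
  bounce: vy ← 0.55·0.599 = 0.330

1 3.212 23.910 33.180
2 2.430 7.233 58.281
3 1.336 2.188 72.086
4 0.735 0.662 79.679
5 0.404 0.200 83.856
6 0.222 0.061 86.152
7 0.122 0.018 87.416
final: 87.416 0.330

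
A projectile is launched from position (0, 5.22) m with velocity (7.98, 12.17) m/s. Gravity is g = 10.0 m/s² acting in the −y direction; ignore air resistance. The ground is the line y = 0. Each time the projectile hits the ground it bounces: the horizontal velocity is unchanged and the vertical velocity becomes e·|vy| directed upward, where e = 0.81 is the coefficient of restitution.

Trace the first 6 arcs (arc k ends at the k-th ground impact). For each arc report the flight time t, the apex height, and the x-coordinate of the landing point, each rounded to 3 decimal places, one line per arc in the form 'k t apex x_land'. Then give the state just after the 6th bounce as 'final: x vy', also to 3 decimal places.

1 2.806 12.625 22.392
2 2.574 8.284 42.935
3 2.085 5.435 59.574
4 1.689 3.566 73.053
5 1.368 2.340 83.970
6 1.108 1.535 92.813
final: 92.813 4.488

Arc 1: start y=5.220, vy=12.170 → t=2.806, apex=12.625, x_land=22.392, impact vy=-15.891
  bounce: vy ← 0.81·15.891 = 12.871
Arc 2: start y=0.000, vy=12.871 → t=2.574, apex=8.284, x_land=42.935, impact vy=-12.871
  bounce: vy ← 0.81·12.871 = 10.426
Arc 3: start y=0.000, vy=10.426 → t=2.085, apex=5.435, x_land=59.574, impact vy=-10.426
  bounce: vy ← 0.81·10.426 = 8.445
Arc 4: start y=0.000, vy=8.445 → t=1.689, apex=3.566, x_land=73.053, impact vy=-8.445
  bounce: vy ← 0.81·8.445 = 6.840
Arc 5: start y=0.000, vy=6.840 → t=1.368, apex=2.340, x_land=83.970, impact vy=-6.840
  bounce: vy ← 0.81·6.840 = 5.541
Arc 6: start y=0.000, vy=5.541 → t=1.108, apex=1.535, x_land=92.813, impact vy=-5.541
  bounce: vy ← 0.81·5.541 = 4.488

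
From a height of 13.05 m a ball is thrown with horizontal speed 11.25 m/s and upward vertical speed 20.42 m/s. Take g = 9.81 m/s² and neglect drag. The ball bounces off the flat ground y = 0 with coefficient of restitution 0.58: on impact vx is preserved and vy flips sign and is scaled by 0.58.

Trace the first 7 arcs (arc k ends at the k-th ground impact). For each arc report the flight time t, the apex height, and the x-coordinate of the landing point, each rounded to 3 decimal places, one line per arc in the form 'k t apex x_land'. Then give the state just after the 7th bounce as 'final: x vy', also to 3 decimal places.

Arc 1: start y=13.050, vy=20.420 → t=4.726, apex=34.303, x_land=53.168, impact vy=-25.943
  bounce: vy ← 0.58·25.943 = 15.047
Arc 2: start y=0.000, vy=15.047 → t=3.068, apex=11.539, x_land=87.679, impact vy=-15.047
  bounce: vy ← 0.58·15.047 = 8.727
Arc 3: start y=0.000, vy=8.727 → t=1.779, apex=3.882, x_land=107.695, impact vy=-8.727
  bounce: vy ← 0.58·8.727 = 5.062
Arc 4: start y=0.000, vy=5.062 → t=1.032, apex=1.306, x_land=119.305, impact vy=-5.062
  bounce: vy ← 0.58·5.062 = 2.936
Arc 5: start y=0.000, vy=2.936 → t=0.599, apex=0.439, x_land=126.038, impact vy=-2.936
  bounce: vy ← 0.58·2.936 = 1.703
Arc 6: start y=0.000, vy=1.703 → t=0.347, apex=0.148, x_land=129.943, impact vy=-1.703
  bounce: vy ← 0.58·1.703 = 0.988
Arc 7: start y=0.000, vy=0.988 → t=0.201, apex=0.050, x_land=132.209, impact vy=-0.988
  bounce: vy ← 0.58·0.988 = 0.573

1 4.726 34.303 53.168
2 3.068 11.539 87.679
3 1.779 3.882 107.695
4 1.032 1.306 119.305
5 0.599 0.439 126.038
6 0.347 0.148 129.943
7 0.201 0.050 132.209
final: 132.209 0.573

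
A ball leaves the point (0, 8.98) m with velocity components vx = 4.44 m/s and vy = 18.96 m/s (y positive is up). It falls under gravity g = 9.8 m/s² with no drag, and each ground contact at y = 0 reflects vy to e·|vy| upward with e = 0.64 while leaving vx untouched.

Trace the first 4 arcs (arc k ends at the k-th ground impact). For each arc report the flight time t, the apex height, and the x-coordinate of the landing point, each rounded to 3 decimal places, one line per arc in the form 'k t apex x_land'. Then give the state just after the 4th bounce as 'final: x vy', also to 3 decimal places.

1 4.296 27.321 19.074
2 3.022 11.191 32.494
3 1.934 4.584 41.082
4 1.238 1.877 46.579
final: 46.579 3.882

Arc 1: start y=8.980, vy=18.960 → t=4.296, apex=27.321, x_land=19.074, impact vy=-23.141
  bounce: vy ← 0.64·23.141 = 14.810
Arc 2: start y=0.000, vy=14.810 → t=3.022, apex=11.191, x_land=32.494, impact vy=-14.810
  bounce: vy ← 0.64·14.810 = 9.478
Arc 3: start y=0.000, vy=9.478 → t=1.934, apex=4.584, x_land=41.082, impact vy=-9.478
  bounce: vy ← 0.64·9.478 = 6.066
Arc 4: start y=0.000, vy=6.066 → t=1.238, apex=1.877, x_land=46.579, impact vy=-6.066
  bounce: vy ← 0.64·6.066 = 3.882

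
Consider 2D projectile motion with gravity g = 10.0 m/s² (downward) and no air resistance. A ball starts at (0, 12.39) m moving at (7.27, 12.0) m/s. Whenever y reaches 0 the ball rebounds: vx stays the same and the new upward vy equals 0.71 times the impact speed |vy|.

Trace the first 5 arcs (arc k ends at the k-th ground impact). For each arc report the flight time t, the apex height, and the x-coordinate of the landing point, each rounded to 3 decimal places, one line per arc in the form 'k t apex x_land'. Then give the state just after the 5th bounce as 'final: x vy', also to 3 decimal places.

Arc 1: start y=12.390, vy=12.000 → t=3.179, apex=19.590, x_land=23.114, impact vy=-19.794
  bounce: vy ← 0.71·19.794 = 14.054
Arc 2: start y=0.000, vy=14.054 → t=2.811, apex=9.875, x_land=43.548, impact vy=-14.054
  bounce: vy ← 0.71·14.054 = 9.978
Arc 3: start y=0.000, vy=9.978 → t=1.996, apex=4.978, x_land=58.056, impact vy=-9.978
  bounce: vy ← 0.71·9.978 = 7.084
Arc 4: start y=0.000, vy=7.084 → t=1.417, apex=2.509, x_land=68.357, impact vy=-7.084
  bounce: vy ← 0.71·7.084 = 5.030
Arc 5: start y=0.000, vy=5.030 → t=1.006, apex=1.265, x_land=75.671, impact vy=-5.030
  bounce: vy ← 0.71·5.030 = 3.571

1 3.179 19.590 23.114
2 2.811 9.875 43.548
3 1.996 4.978 58.056
4 1.417 2.509 68.357
5 1.006 1.265 75.671
final: 75.671 3.571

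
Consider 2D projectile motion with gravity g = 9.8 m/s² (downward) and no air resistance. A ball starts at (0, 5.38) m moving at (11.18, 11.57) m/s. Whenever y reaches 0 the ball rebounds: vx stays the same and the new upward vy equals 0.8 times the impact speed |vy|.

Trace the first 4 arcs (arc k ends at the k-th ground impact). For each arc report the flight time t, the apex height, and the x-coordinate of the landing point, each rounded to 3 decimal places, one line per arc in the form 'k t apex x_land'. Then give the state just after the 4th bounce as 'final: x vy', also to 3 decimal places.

1 2.759 12.210 30.847
2 2.526 7.814 59.084
3 2.021 5.001 81.674
4 1.616 3.201 99.746
final: 99.746 6.336

Arc 1: start y=5.380, vy=11.570 → t=2.759, apex=12.210, x_land=30.847, impact vy=-15.470
  bounce: vy ← 0.8·15.470 = 12.376
Arc 2: start y=0.000, vy=12.376 → t=2.526, apex=7.814, x_land=59.084, impact vy=-12.376
  bounce: vy ← 0.8·12.376 = 9.901
Arc 3: start y=0.000, vy=9.901 → t=2.021, apex=5.001, x_land=81.674, impact vy=-9.901
  bounce: vy ← 0.8·9.901 = 7.921
Arc 4: start y=0.000, vy=7.921 → t=1.616, apex=3.201, x_land=99.746, impact vy=-7.921
  bounce: vy ← 0.8·7.921 = 6.336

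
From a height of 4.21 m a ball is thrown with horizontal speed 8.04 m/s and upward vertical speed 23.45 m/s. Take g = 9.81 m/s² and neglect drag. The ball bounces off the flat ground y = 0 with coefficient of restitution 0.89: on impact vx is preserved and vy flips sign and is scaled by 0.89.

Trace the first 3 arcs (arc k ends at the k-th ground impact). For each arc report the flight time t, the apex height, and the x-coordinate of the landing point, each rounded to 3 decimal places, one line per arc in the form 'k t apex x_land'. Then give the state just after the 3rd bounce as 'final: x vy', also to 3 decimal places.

1 4.954 32.238 39.831
2 4.563 25.535 76.520
3 4.061 20.227 109.173
final: 109.173 17.730

Arc 1: start y=4.210, vy=23.450 → t=4.954, apex=32.238, x_land=39.831, impact vy=-25.150
  bounce: vy ← 0.89·25.150 = 22.383
Arc 2: start y=0.000, vy=22.383 → t=4.563, apex=25.535, x_land=76.520, impact vy=-22.383
  bounce: vy ← 0.89·22.383 = 19.921
Arc 3: start y=0.000, vy=19.921 → t=4.061, apex=20.227, x_land=109.173, impact vy=-19.921
  bounce: vy ← 0.89·19.921 = 17.730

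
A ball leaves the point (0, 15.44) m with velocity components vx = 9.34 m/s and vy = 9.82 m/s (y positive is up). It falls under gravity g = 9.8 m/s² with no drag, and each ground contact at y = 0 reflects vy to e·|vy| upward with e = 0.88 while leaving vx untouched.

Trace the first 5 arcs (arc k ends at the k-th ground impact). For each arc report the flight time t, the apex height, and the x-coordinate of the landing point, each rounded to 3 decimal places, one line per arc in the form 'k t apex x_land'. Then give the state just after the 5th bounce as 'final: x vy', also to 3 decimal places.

Arc 1: start y=15.440, vy=9.820 → t=3.040, apex=20.360, x_land=28.398, impact vy=-19.976
  bounce: vy ← 0.88·19.976 = 17.579
Arc 2: start y=0.000, vy=17.579 → t=3.588, apex=15.767, x_land=61.906, impact vy=-17.579
  bounce: vy ← 0.88·17.579 = 15.470
Arc 3: start y=0.000, vy=15.470 → t=3.157, apex=12.210, x_land=91.393, impact vy=-15.470
  bounce: vy ← 0.88·15.470 = 13.613
Arc 4: start y=0.000, vy=13.613 → t=2.778, apex=9.455, x_land=117.342, impact vy=-13.613
  bounce: vy ← 0.88·13.613 = 11.980
Arc 5: start y=0.000, vy=11.980 → t=2.445, apex=7.322, x_land=140.177, impact vy=-11.980
  bounce: vy ← 0.88·11.980 = 10.542

1 3.040 20.360 28.398
2 3.588 15.767 61.906
3 3.157 12.210 91.393
4 2.778 9.455 117.342
5 2.445 7.322 140.177
final: 140.177 10.542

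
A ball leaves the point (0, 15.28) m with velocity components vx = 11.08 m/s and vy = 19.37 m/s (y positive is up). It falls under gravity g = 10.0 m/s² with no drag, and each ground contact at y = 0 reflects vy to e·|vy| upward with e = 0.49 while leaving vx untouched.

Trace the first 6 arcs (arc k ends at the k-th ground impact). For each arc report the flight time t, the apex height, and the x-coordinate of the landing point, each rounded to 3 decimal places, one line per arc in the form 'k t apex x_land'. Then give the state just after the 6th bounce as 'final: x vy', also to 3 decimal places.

1 4.546 34.040 50.372
2 2.557 8.173 78.704
3 1.253 1.962 92.586
4 0.614 0.471 99.389
5 0.301 0.113 102.722
6 0.147 0.027 104.355
final: 104.355 0.361

Arc 1: start y=15.280, vy=19.370 → t=4.546, apex=34.040, x_land=50.372, impact vy=-26.092
  bounce: vy ← 0.49·26.092 = 12.785
Arc 2: start y=0.000, vy=12.785 → t=2.557, apex=8.173, x_land=78.704, impact vy=-12.785
  bounce: vy ← 0.49·12.785 = 6.265
Arc 3: start y=0.000, vy=6.265 → t=1.253, apex=1.962, x_land=92.586, impact vy=-6.265
  bounce: vy ← 0.49·6.265 = 3.070
Arc 4: start y=0.000, vy=3.070 → t=0.614, apex=0.471, x_land=99.389, impact vy=-3.070
  bounce: vy ← 0.49·3.070 = 1.504
Arc 5: start y=0.000, vy=1.504 → t=0.301, apex=0.113, x_land=102.722, impact vy=-1.504
  bounce: vy ← 0.49·1.504 = 0.737
Arc 6: start y=0.000, vy=0.737 → t=0.147, apex=0.027, x_land=104.355, impact vy=-0.737
  bounce: vy ← 0.49·0.737 = 0.361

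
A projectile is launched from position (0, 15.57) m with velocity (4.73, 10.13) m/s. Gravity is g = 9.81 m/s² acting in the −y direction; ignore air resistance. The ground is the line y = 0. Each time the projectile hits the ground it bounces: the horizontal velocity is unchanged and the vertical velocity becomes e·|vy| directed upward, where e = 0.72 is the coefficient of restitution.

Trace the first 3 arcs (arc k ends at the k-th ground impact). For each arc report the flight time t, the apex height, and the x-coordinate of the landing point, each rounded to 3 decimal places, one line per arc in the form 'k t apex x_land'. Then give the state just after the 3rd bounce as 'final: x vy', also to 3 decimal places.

Arc 1: start y=15.570, vy=10.130 → t=3.092, apex=20.800, x_land=14.625, impact vy=-20.201
  bounce: vy ← 0.72·20.201 = 14.545
Arc 2: start y=0.000, vy=14.545 → t=2.965, apex=10.783, x_land=28.651, impact vy=-14.545
  bounce: vy ← 0.72·14.545 = 10.472
Arc 3: start y=0.000, vy=10.472 → t=2.135, apex=5.590, x_land=38.750, impact vy=-10.472
  bounce: vy ← 0.72·10.472 = 7.540

1 3.092 20.800 14.625
2 2.965 10.783 28.651
3 2.135 5.590 38.750
final: 38.750 7.540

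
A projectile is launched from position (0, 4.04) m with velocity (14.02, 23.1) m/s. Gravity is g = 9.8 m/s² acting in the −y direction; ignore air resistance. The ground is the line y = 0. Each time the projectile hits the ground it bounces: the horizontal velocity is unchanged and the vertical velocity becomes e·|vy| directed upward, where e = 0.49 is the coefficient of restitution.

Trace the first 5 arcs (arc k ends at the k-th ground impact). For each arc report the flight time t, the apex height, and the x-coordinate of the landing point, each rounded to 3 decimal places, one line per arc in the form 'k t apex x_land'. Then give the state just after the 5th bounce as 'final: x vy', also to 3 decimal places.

Arc 1: start y=4.040, vy=23.100 → t=4.883, apex=31.265, x_land=68.461, impact vy=-24.755
  bounce: vy ← 0.49·24.755 = 12.130
Arc 2: start y=0.000, vy=12.130 → t=2.475, apex=7.507, x_land=103.168, impact vy=-12.130
  bounce: vy ← 0.49·12.130 = 5.944
Arc 3: start y=0.000, vy=5.944 → t=1.213, apex=1.802, x_land=120.174, impact vy=-5.944
  bounce: vy ← 0.49·5.944 = 2.912
Arc 4: start y=0.000, vy=2.912 → t=0.594, apex=0.433, x_land=128.506, impact vy=-2.912
  bounce: vy ← 0.49·2.912 = 1.427
Arc 5: start y=0.000, vy=1.427 → t=0.291, apex=0.104, x_land=132.590, impact vy=-1.427
  bounce: vy ← 0.49·1.427 = 0.699

1 4.883 31.265 68.461
2 2.475 7.507 103.168
3 1.213 1.802 120.174
4 0.594 0.433 128.506
5 0.291 0.104 132.590
final: 132.590 0.699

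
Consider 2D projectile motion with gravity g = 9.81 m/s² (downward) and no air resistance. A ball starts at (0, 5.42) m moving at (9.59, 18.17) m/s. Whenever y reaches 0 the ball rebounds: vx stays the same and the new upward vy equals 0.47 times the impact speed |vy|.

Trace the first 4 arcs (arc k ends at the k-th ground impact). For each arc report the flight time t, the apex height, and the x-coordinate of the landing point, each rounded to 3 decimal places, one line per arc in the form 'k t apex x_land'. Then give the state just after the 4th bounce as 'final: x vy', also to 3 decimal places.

Arc 1: start y=5.420, vy=18.170 → t=3.982, apex=22.247, x_land=38.186, impact vy=-20.892
  bounce: vy ← 0.47·20.892 = 9.819
Arc 2: start y=0.000, vy=9.819 → t=2.002, apex=4.914, x_land=57.385, impact vy=-9.819
  bounce: vy ← 0.47·9.819 = 4.615
Arc 3: start y=0.000, vy=4.615 → t=0.941, apex=1.086, x_land=66.408, impact vy=-4.615
  bounce: vy ← 0.47·4.615 = 2.169
Arc 4: start y=0.000, vy=2.169 → t=0.442, apex=0.240, x_land=70.649, impact vy=-2.169
  bounce: vy ← 0.47·2.169 = 1.019

1 3.982 22.247 38.186
2 2.002 4.914 57.385
3 0.941 1.086 66.408
4 0.442 0.240 70.649
final: 70.649 1.019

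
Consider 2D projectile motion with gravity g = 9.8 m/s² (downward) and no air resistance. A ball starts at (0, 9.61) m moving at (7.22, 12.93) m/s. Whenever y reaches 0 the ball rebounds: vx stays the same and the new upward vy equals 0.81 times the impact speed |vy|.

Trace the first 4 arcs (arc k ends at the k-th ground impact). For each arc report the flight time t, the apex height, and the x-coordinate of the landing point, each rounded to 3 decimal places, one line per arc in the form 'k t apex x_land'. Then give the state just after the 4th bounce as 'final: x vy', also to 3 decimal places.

1 3.243 18.140 23.418
2 3.117 11.902 45.922
3 2.525 7.809 64.151
4 2.045 5.123 78.916
final: 78.916 8.117

Arc 1: start y=9.610, vy=12.930 → t=3.243, apex=18.140, x_land=23.418, impact vy=-18.856
  bounce: vy ← 0.81·18.856 = 15.273
Arc 2: start y=0.000, vy=15.273 → t=3.117, apex=11.902, x_land=45.922, impact vy=-15.273
  bounce: vy ← 0.81·15.273 = 12.371
Arc 3: start y=0.000, vy=12.371 → t=2.525, apex=7.809, x_land=64.151, impact vy=-12.371
  bounce: vy ← 0.81·12.371 = 10.021
Arc 4: start y=0.000, vy=10.021 → t=2.045, apex=5.123, x_land=78.916, impact vy=-10.021
  bounce: vy ← 0.81·10.021 = 8.117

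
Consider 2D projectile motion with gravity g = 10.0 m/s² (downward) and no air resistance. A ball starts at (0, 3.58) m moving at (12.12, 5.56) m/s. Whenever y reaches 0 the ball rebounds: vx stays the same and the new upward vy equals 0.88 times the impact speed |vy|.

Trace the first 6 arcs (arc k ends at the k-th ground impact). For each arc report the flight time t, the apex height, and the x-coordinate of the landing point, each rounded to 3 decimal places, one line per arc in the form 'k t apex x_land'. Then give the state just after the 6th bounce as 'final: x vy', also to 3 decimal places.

Arc 1: start y=3.580, vy=5.560 → t=1.568, apex=5.126, x_land=19.010, impact vy=-10.125
  bounce: vy ← 0.88·10.125 = 8.910
Arc 2: start y=0.000, vy=8.910 → t=1.782, apex=3.969, x_land=40.608, impact vy=-8.910
  bounce: vy ← 0.88·8.910 = 7.841
Arc 3: start y=0.000, vy=7.841 → t=1.568, apex=3.074, x_land=59.614, impact vy=-7.841
  bounce: vy ← 0.88·7.841 = 6.900
Arc 4: start y=0.000, vy=6.900 → t=1.380, apex=2.380, x_land=76.339, impact vy=-6.900
  bounce: vy ← 0.88·6.900 = 6.072
Arc 5: start y=0.000, vy=6.072 → t=1.214, apex=1.843, x_land=91.057, impact vy=-6.072
  bounce: vy ← 0.88·6.072 = 5.343
Arc 6: start y=0.000, vy=5.343 → t=1.069, apex=1.428, x_land=104.009, impact vy=-5.343
  bounce: vy ← 0.88·5.343 = 4.702

1 1.568 5.126 19.010
2 1.782 3.969 40.608
3 1.568 3.074 59.614
4 1.380 2.380 76.339
5 1.214 1.843 91.057
6 1.069 1.428 104.009
final: 104.009 4.702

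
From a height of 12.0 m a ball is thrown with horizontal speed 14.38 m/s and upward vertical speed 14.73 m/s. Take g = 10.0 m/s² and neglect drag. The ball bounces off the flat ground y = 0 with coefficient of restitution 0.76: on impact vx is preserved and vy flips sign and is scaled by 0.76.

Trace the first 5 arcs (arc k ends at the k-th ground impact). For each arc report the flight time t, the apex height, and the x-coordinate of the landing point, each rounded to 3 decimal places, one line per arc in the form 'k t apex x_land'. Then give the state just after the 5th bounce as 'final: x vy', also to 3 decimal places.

1 3.611 22.849 51.922
2 3.249 13.197 98.647
3 2.469 7.623 134.157
4 1.877 4.403 161.146
5 1.426 2.543 181.657
final: 181.657 5.420

Arc 1: start y=12.000, vy=14.730 → t=3.611, apex=22.849, x_land=51.922, impact vy=-21.377
  bounce: vy ← 0.76·21.377 = 16.246
Arc 2: start y=0.000, vy=16.246 → t=3.249, apex=13.197, x_land=98.647, impact vy=-16.246
  bounce: vy ← 0.76·16.246 = 12.347
Arc 3: start y=0.000, vy=12.347 → t=2.469, apex=7.623, x_land=134.157, impact vy=-12.347
  bounce: vy ← 0.76·12.347 = 9.384
Arc 4: start y=0.000, vy=9.384 → t=1.877, apex=4.403, x_land=161.146, impact vy=-9.384
  bounce: vy ← 0.76·9.384 = 7.132
Arc 5: start y=0.000, vy=7.132 → t=1.426, apex=2.543, x_land=181.657, impact vy=-7.132
  bounce: vy ← 0.76·7.132 = 5.420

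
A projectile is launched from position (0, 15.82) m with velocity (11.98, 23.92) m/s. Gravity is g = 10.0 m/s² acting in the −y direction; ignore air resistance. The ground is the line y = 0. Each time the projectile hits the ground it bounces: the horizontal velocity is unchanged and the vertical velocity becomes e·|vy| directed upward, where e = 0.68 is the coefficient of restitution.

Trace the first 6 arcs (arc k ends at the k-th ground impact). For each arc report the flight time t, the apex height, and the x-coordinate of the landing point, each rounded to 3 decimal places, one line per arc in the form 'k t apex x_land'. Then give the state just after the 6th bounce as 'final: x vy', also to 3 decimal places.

Arc 1: start y=15.820, vy=23.920 → t=5.373, apex=44.428, x_land=64.367, impact vy=-29.809
  bounce: vy ← 0.68·29.809 = 20.270
Arc 2: start y=0.000, vy=20.270 → t=4.054, apex=20.544, x_land=112.934, impact vy=-20.270
  bounce: vy ← 0.68·20.270 = 13.784
Arc 3: start y=0.000, vy=13.784 → t=2.757, apex=9.499, x_land=145.960, impact vy=-13.784
  bounce: vy ← 0.68·13.784 = 9.373
Arc 4: start y=0.000, vy=9.373 → t=1.875, apex=4.393, x_land=168.417, impact vy=-9.373
  bounce: vy ← 0.68·9.373 = 6.374
Arc 5: start y=0.000, vy=6.374 → t=1.275, apex=2.031, x_land=183.688, impact vy=-6.374
  bounce: vy ← 0.68·6.374 = 4.334
Arc 6: start y=0.000, vy=4.334 → t=0.867, apex=0.939, x_land=194.072, impact vy=-4.334
  bounce: vy ← 0.68·4.334 = 2.947

1 5.373 44.428 64.367
2 4.054 20.544 112.934
3 2.757 9.499 145.960
4 1.875 4.393 168.417
5 1.275 2.031 183.688
6 0.867 0.939 194.072
final: 194.072 2.947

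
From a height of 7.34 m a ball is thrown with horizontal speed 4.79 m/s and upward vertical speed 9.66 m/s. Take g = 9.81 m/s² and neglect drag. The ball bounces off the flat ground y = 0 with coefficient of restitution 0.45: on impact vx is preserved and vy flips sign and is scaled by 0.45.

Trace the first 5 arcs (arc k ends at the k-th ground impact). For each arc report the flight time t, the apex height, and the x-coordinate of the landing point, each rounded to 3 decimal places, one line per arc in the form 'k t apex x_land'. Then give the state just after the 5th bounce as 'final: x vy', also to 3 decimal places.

1 2.555 12.096 12.239
2 1.413 2.449 19.009
3 0.636 0.496 22.055
4 0.286 0.100 23.426
5 0.129 0.020 24.043
final: 24.043 0.284

Arc 1: start y=7.340, vy=9.660 → t=2.555, apex=12.096, x_land=12.239, impact vy=-15.405
  bounce: vy ← 0.45·15.405 = 6.932
Arc 2: start y=0.000, vy=6.932 → t=1.413, apex=2.449, x_land=19.009, impact vy=-6.932
  bounce: vy ← 0.45·6.932 = 3.120
Arc 3: start y=0.000, vy=3.120 → t=0.636, apex=0.496, x_land=22.055, impact vy=-3.120
  bounce: vy ← 0.45·3.120 = 1.404
Arc 4: start y=0.000, vy=1.404 → t=0.286, apex=0.100, x_land=23.426, impact vy=-1.404
  bounce: vy ← 0.45·1.404 = 0.632
Arc 5: start y=0.000, vy=0.632 → t=0.129, apex=0.020, x_land=24.043, impact vy=-0.632
  bounce: vy ← 0.45·0.632 = 0.284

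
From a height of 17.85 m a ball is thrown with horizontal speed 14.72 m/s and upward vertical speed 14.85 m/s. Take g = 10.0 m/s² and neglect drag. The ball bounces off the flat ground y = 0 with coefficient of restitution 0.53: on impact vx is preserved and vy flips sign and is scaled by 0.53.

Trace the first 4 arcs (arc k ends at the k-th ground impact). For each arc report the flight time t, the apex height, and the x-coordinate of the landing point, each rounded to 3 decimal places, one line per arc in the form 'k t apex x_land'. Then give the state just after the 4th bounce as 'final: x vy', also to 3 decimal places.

Arc 1: start y=17.850, vy=14.850 → t=3.888, apex=28.876, x_land=57.234, impact vy=-24.032
  bounce: vy ← 0.53·24.032 = 12.737
Arc 2: start y=0.000, vy=12.737 → t=2.547, apex=8.111, x_land=94.731, impact vy=-12.737
  bounce: vy ← 0.53·12.737 = 6.751
Arc 3: start y=0.000, vy=6.751 → t=1.350, apex=2.278, x_land=114.604, impact vy=-6.751
  bounce: vy ← 0.53·6.751 = 3.578
Arc 4: start y=0.000, vy=3.578 → t=0.716, apex=0.640, x_land=125.137, impact vy=-3.578
  bounce: vy ← 0.53·3.578 = 1.896

1 3.888 28.876 57.234
2 2.547 8.111 94.731
3 1.350 2.278 114.604
4 0.716 0.640 125.137
final: 125.137 1.896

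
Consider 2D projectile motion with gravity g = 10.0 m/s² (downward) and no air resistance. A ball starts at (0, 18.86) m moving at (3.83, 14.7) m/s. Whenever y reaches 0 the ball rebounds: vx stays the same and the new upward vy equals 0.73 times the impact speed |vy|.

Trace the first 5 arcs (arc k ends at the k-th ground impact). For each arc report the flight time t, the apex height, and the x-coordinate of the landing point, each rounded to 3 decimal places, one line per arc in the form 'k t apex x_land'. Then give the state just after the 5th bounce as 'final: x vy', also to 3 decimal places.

Arc 1: start y=18.860, vy=14.700 → t=3.906, apex=29.664, x_land=14.959, impact vy=-24.358
  bounce: vy ← 0.73·24.358 = 17.781
Arc 2: start y=0.000, vy=17.781 → t=3.556, apex=15.808, x_land=28.579, impact vy=-17.781
  bounce: vy ← 0.73·17.781 = 12.980
Arc 3: start y=0.000, vy=12.980 → t=2.596, apex=8.424, x_land=38.522, impact vy=-12.980
  bounce: vy ← 0.73·12.980 = 9.475
Arc 4: start y=0.000, vy=9.475 → t=1.895, apex=4.489, x_land=45.780, impact vy=-9.475
  bounce: vy ← 0.73·9.475 = 6.917
Arc 5: start y=0.000, vy=6.917 → t=1.383, apex=2.392, x_land=51.079, impact vy=-6.917
  bounce: vy ← 0.73·6.917 = 5.049

1 3.906 29.664 14.959
2 3.556 15.808 28.579
3 2.596 8.424 38.522
4 1.895 4.489 45.780
5 1.383 2.392 51.079
final: 51.079 5.049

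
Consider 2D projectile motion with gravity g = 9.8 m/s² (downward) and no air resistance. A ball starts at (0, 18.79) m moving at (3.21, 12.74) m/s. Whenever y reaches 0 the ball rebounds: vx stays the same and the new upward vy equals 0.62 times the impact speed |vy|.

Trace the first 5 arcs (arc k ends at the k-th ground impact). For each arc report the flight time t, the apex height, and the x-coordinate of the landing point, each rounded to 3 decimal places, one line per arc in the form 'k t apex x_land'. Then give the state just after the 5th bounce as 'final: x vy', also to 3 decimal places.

1 3.650 27.071 11.718
2 2.915 10.406 21.074
3 1.807 4.000 26.874
4 1.120 1.538 30.471
5 0.695 0.591 32.701
final: 32.701 2.110

Arc 1: start y=18.790, vy=12.740 → t=3.650, apex=27.071, x_land=11.718, impact vy=-23.035
  bounce: vy ← 0.62·23.035 = 14.281
Arc 2: start y=0.000, vy=14.281 → t=2.915, apex=10.406, x_land=21.074, impact vy=-14.281
  bounce: vy ← 0.62·14.281 = 8.854
Arc 3: start y=0.000, vy=8.854 → t=1.807, apex=4.000, x_land=26.874, impact vy=-8.854
  bounce: vy ← 0.62·8.854 = 5.490
Arc 4: start y=0.000, vy=5.490 → t=1.120, apex=1.538, x_land=30.471, impact vy=-5.490
  bounce: vy ← 0.62·5.490 = 3.404
Arc 5: start y=0.000, vy=3.404 → t=0.695, apex=0.591, x_land=32.701, impact vy=-3.404
  bounce: vy ← 0.62·3.404 = 2.110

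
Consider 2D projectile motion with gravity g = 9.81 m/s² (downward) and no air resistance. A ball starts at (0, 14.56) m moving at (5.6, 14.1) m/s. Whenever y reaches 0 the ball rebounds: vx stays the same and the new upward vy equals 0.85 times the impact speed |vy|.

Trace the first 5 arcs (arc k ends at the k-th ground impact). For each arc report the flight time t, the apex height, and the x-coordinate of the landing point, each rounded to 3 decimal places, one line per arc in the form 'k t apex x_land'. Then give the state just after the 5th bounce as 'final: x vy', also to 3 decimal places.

1 3.681 24.693 20.614
2 3.814 17.841 41.974
3 3.242 12.890 60.130
4 2.756 9.313 75.563
5 2.342 6.729 88.681
final: 88.681 9.766

Arc 1: start y=14.560, vy=14.100 → t=3.681, apex=24.693, x_land=20.614, impact vy=-22.011
  bounce: vy ← 0.85·22.011 = 18.709
Arc 2: start y=0.000, vy=18.709 → t=3.814, apex=17.841, x_land=41.974, impact vy=-18.709
  bounce: vy ← 0.85·18.709 = 15.903
Arc 3: start y=0.000, vy=15.903 → t=3.242, apex=12.890, x_land=60.130, impact vy=-15.903
  bounce: vy ← 0.85·15.903 = 13.517
Arc 4: start y=0.000, vy=13.517 → t=2.756, apex=9.313, x_land=75.563, impact vy=-13.517
  bounce: vy ← 0.85·13.517 = 11.490
Arc 5: start y=0.000, vy=11.490 → t=2.342, apex=6.729, x_land=88.681, impact vy=-11.490
  bounce: vy ← 0.85·11.490 = 9.766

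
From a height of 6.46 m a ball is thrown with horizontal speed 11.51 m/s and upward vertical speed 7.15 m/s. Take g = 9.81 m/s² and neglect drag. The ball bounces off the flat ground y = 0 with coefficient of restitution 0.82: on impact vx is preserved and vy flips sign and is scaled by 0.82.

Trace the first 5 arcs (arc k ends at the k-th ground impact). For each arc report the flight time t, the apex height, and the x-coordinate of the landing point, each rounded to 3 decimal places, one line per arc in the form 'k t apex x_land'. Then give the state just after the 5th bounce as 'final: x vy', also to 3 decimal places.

1 2.088 9.066 24.037
2 2.230 6.096 49.699
3 1.828 4.099 70.743
4 1.499 2.756 87.998
5 1.229 1.853 102.148
final: 102.148 4.944

Arc 1: start y=6.460, vy=7.150 → t=2.088, apex=9.066, x_land=24.037, impact vy=-13.337
  bounce: vy ← 0.82·13.337 = 10.936
Arc 2: start y=0.000, vy=10.936 → t=2.230, apex=6.096, x_land=49.699, impact vy=-10.936
  bounce: vy ← 0.82·10.936 = 8.968
Arc 3: start y=0.000, vy=8.968 → t=1.828, apex=4.099, x_land=70.743, impact vy=-8.968
  bounce: vy ← 0.82·8.968 = 7.353
Arc 4: start y=0.000, vy=7.353 → t=1.499, apex=2.756, x_land=87.998, impact vy=-7.353
  bounce: vy ← 0.82·7.353 = 6.030
Arc 5: start y=0.000, vy=6.030 → t=1.229, apex=1.853, x_land=102.148, impact vy=-6.030
  bounce: vy ← 0.82·6.030 = 4.944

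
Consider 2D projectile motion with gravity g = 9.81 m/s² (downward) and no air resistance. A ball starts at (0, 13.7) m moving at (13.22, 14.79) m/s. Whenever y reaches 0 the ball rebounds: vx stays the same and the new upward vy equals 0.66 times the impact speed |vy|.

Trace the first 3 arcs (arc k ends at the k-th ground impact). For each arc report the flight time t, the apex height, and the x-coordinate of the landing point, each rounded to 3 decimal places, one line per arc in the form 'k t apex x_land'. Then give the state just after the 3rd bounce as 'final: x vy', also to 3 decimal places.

Arc 1: start y=13.700, vy=14.790 → t=3.758, apex=24.849, x_land=49.687, impact vy=-22.080
  bounce: vy ← 0.66·22.080 = 14.573
Arc 2: start y=0.000, vy=14.573 → t=2.971, apex=10.824, x_land=88.964, impact vy=-14.573
  bounce: vy ← 0.66·14.573 = 9.618
Arc 3: start y=0.000, vy=9.618 → t=1.961, apex=4.715, x_land=114.887, impact vy=-9.618
  bounce: vy ← 0.66·9.618 = 6.348

1 3.758 24.849 49.687
2 2.971 10.824 88.964
3 1.961 4.715 114.887
final: 114.887 6.348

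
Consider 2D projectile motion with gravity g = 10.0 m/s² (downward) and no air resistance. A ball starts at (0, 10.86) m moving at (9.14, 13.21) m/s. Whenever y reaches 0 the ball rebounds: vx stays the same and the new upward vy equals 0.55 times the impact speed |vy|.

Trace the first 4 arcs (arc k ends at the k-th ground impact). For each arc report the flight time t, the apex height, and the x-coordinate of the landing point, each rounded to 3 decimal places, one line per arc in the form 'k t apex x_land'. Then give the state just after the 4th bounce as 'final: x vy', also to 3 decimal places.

1 3.300 19.585 30.163
2 2.177 5.925 50.062
3 1.197 1.792 61.006
4 0.659 0.542 67.025
final: 67.025 1.811

Arc 1: start y=10.860, vy=13.210 → t=3.300, apex=19.585, x_land=30.163, impact vy=-19.792
  bounce: vy ← 0.55·19.792 = 10.885
Arc 2: start y=0.000, vy=10.885 → t=2.177, apex=5.925, x_land=50.062, impact vy=-10.885
  bounce: vy ← 0.55·10.885 = 5.987
Arc 3: start y=0.000, vy=5.987 → t=1.197, apex=1.792, x_land=61.006, impact vy=-5.987
  bounce: vy ← 0.55·5.987 = 3.293
Arc 4: start y=0.000, vy=3.293 → t=0.659, apex=0.542, x_land=67.025, impact vy=-3.293
  bounce: vy ← 0.55·3.293 = 1.811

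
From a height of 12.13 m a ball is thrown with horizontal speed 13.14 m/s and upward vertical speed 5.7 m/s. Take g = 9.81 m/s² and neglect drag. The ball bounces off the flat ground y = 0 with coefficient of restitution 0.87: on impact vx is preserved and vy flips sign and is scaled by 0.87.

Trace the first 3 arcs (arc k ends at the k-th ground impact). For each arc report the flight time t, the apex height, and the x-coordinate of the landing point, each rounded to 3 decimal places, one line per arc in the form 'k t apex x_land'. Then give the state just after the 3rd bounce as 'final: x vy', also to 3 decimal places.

Arc 1: start y=12.130, vy=5.700 → t=2.258, apex=13.786, x_land=29.664, impact vy=-16.446
  bounce: vy ← 0.87·16.446 = 14.308
Arc 2: start y=0.000, vy=14.308 → t=2.917, apex=10.435, x_land=67.994, impact vy=-14.308
  bounce: vy ← 0.87·14.308 = 12.448
Arc 3: start y=0.000, vy=12.448 → t=2.538, apex=7.898, x_land=101.342, impact vy=-12.448
  bounce: vy ← 0.87·12.448 = 10.830

1 2.258 13.786 29.664
2 2.917 10.435 67.994
3 2.538 7.898 101.342
final: 101.342 10.830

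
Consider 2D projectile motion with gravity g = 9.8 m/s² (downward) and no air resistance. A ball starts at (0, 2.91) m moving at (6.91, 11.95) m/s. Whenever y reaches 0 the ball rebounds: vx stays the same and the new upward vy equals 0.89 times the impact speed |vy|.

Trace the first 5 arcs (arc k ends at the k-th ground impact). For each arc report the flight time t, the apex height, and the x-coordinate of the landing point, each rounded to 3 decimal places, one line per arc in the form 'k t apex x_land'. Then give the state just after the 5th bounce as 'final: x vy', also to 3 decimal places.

1 2.662 10.196 18.394
2 2.568 8.076 36.136
3 2.285 6.397 51.927
4 2.034 5.067 65.980
5 1.810 4.014 78.488
final: 78.488 7.894

Arc 1: start y=2.910, vy=11.950 → t=2.662, apex=10.196, x_land=18.394, impact vy=-14.136
  bounce: vy ← 0.89·14.136 = 12.581
Arc 2: start y=0.000, vy=12.581 → t=2.568, apex=8.076, x_land=36.136, impact vy=-12.581
  bounce: vy ← 0.89·12.581 = 11.197
Arc 3: start y=0.000, vy=11.197 → t=2.285, apex=6.397, x_land=51.927, impact vy=-11.197
  bounce: vy ← 0.89·11.197 = 9.966
Arc 4: start y=0.000, vy=9.966 → t=2.034, apex=5.067, x_land=65.980, impact vy=-9.966
  bounce: vy ← 0.89·9.966 = 8.870
Arc 5: start y=0.000, vy=8.870 → t=1.810, apex=4.014, x_land=78.488, impact vy=-8.870
  bounce: vy ← 0.89·8.870 = 7.894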